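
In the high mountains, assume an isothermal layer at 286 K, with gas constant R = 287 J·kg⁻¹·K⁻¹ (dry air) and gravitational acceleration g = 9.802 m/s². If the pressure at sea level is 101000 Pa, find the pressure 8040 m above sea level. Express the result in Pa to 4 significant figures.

Scale height: H = RT/g = 287 × 286 / 9.802 = 8374.0 m.
Barometric formula: P = P₀ exp(−z/H).
z/H = 8040.0/8374.0 = 0.96011; exp(−0.96011) = 0.38285.
P = 101000 × 0.38285 = 38668 Pa.

P ≈ 38670 Pa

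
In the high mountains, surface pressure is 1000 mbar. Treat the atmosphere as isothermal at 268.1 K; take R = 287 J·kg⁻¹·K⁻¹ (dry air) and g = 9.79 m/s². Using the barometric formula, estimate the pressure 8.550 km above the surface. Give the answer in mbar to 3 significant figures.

P ≈ 337 mbar

Scale height: H = RT/g = 287 × 268.1 / 9.79 = 7859.5 m.
Barometric formula: P = P₀ exp(−z/H).
z/H = 8550.0/7859.5 = 1.0879; exp(−1.0879) = 0.33692.
P = 1000 × 0.33692 = 336.92 mbar.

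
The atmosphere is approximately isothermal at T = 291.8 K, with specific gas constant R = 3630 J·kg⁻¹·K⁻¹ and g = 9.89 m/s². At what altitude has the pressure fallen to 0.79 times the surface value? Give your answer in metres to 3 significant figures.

Scale height: H = RT/g = 3630 × 291.8 / 9.89 = 107100 m.
Set P/P₀ = exp(−z/H) = 0.79, so z = −H ln(0.79).
−ln(0.79) = 0.23572; z = 107100 × 0.23572 = 25246 m.

z ≈ 25200 m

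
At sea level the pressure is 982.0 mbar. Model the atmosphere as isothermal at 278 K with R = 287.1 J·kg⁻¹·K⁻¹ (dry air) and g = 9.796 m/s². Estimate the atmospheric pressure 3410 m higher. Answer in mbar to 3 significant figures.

P ≈ 646 mbar

Scale height: H = RT/g = 287.1 × 278 / 9.796 = 8147.6 m.
Barometric formula: P = P₀ exp(−z/H).
z/H = 3410.0/8147.6 = 0.41853; exp(−0.41853) = 0.65801.
P = 982.0 × 0.65801 = 646.17 mbar.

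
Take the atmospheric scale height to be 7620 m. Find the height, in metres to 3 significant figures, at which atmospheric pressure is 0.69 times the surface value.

Set P/P₀ = exp(−z/H) = 0.69, so z = −H ln(0.69).
−ln(0.69) = 0.37106; z = 7620.0 × 0.37106 = 2827.5 m.

z ≈ 2830 m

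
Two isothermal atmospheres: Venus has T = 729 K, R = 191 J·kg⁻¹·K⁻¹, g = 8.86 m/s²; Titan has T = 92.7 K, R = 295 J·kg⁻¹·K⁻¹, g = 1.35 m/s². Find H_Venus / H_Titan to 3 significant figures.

H = RT/g for each body.
H_Venus = 191 × 729 / 8.86 = 15715 m.
H_Titan = 295 × 92.7 / 1.35 = 20257 m.
H_Venus/H_Titan = 15715/20257 = 0.77578.

H_Venus/H_Titan ≈ 0.776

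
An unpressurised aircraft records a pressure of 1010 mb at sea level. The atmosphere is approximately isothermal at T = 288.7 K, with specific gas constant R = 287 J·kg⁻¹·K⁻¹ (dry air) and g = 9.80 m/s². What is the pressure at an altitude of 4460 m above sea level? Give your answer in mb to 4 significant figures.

Scale height: H = RT/g = 287 × 288.7 / 9.80 = 8454.8 m.
Barometric formula: P = P₀ exp(−z/H).
z/H = 4460.0/8454.8 = 0.52751; exp(−0.52751) = 0.59007.
P = 1010 × 0.59007 = 595.97 mb.

P ≈ 596.0 mb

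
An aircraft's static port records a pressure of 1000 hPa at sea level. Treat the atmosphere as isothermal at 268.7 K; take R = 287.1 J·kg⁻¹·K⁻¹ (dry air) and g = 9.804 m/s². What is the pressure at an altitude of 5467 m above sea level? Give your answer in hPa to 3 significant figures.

P ≈ 499 hPa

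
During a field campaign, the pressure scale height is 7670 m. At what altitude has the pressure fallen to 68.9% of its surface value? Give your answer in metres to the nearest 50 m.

z ≈ 2850 m

Set P/P₀ = exp(−z/H) = 0.689, so z = −H ln(0.689).
−ln(0.689) = 0.37251; z = 7670.0 × 0.37251 = 2857.2 m.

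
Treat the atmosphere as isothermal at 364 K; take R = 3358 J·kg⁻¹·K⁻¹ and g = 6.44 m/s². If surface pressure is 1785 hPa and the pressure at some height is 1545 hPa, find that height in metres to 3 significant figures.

z ≈ 27400 m

Scale height: H = RT/g = 3358 × 364 / 6.44 = 189800 m.
Invert the barometric formula: z = H ln(P₀/P).
P₀/P = 1785/1545 = 1.1553; ln(1.1553) = 0.14436.
z = 189800 × 0.14436 = 27400 m.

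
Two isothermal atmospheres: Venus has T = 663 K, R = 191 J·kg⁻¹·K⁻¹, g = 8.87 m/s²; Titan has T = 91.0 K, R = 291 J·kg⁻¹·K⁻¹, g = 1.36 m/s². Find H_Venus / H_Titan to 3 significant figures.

H = RT/g for each body.
H_Venus = 191 × 663 / 8.87 = 14277 m.
H_Titan = 291 × 91.0 / 1.36 = 19471 m.
H_Venus/H_Titan = 14277/19471 = 0.73324.

H_Venus/H_Titan ≈ 0.733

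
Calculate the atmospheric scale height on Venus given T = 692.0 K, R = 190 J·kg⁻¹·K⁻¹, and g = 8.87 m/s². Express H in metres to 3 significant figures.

The scale height of an isothermal atmosphere is H = RT/g.
H = 190 × 692.0 / 8.87 = 131480/8.87 = 14823 m.

H ≈ 14800 m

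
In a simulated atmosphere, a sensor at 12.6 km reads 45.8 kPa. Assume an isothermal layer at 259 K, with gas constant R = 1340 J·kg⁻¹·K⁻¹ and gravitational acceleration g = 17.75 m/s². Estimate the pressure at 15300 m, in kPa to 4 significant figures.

P ≈ 39.89 kPa

Scale height: H = RT/g = 1340 × 259 / 17.75 = 19553 m.
Between two levels, P₂ = P₁ exp(−Δz/H) with Δz = z₂ − z₁.
Δz = 15300 − 12600 = 2700.0 m; Δz/H = 2700.0/19553 = 0.13809.
P₂ = 45.8 × exp(−0.13809) = 45.8 × 0.87102 = 39.893 kPa.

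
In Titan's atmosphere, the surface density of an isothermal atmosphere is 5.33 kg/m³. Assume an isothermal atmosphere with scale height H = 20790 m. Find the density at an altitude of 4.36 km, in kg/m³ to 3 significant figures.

ρ ≈ 4.32 kg/m³

In an isothermal atmosphere, density decays like pressure: ρ = ρ₀ exp(−z/H).
z/H = 4360.0/20790 = 0.20972; exp(−0.20972) = 0.81081.
ρ = 5.33 × 0.81081 = 4.3216 kg/m³.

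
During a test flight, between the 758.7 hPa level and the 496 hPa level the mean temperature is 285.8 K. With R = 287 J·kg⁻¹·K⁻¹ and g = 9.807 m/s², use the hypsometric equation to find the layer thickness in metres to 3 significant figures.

Hypsometric equation: Δz = (R T̄/g) ln(P₁/P₂).
R T̄/g = 287 × 285.8 / 9.807 = 8363.9 m.
ln(758.7/496) = ln(1.5296) = 0.42501.
Δz = 8363.9 × 0.42501 = 3554.7 m.

Δz ≈ 3550 m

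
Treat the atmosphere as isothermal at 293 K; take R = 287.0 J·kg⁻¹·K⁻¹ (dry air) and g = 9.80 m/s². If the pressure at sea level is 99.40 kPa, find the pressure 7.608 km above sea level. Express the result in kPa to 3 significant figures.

P ≈ 41.0 kPa

Scale height: H = RT/g = 287.0 × 293 / 9.80 = 8580.7 m.
Barometric formula: P = P₀ exp(−z/H).
z/H = 7608.0/8580.7 = 0.88664; exp(−0.88664) = 0.41204.
P = 99.40 × 0.41204 = 40.957 kPa.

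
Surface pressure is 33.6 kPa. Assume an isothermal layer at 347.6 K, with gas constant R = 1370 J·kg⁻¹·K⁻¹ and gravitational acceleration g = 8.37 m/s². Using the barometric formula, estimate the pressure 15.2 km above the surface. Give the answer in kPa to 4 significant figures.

Scale height: H = RT/g = 1370 × 347.6 / 8.37 = 56895 m.
Barometric formula: P = P₀ exp(−z/H).
z/H = 15200/56895 = 0.26716; exp(−0.26716) = 0.76555.
P = 33.6 × 0.76555 = 25.722 kPa.

P ≈ 25.72 kPa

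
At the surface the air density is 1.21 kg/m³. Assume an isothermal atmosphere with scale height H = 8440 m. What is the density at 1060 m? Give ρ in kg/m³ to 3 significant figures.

In an isothermal atmosphere, density decays like pressure: ρ = ρ₀ exp(−z/H).
z/H = 1060.0/8440.0 = 0.12559; exp(−0.12559) = 0.88198.
ρ = 1.21 × 0.88198 = 1.0672 kg/m³.

ρ ≈ 1.07 kg/m³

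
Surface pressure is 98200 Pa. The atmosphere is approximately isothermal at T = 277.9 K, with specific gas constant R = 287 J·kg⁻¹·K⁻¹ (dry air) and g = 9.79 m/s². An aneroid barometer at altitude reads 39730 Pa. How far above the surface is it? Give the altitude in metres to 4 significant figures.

Scale height: H = RT/g = 287 × 277.9 / 9.79 = 8146.8 m.
Invert the barometric formula: z = H ln(P₀/P).
P₀/P = 98200/39730 = 2.4717; ln(2.4717) = 0.90491.
z = 8146.8 × 0.90491 = 7372.1 m.

z ≈ 7372 m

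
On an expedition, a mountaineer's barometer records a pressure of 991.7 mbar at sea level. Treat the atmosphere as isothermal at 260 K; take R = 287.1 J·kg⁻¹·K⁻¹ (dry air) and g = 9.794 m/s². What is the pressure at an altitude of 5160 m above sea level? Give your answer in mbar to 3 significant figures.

Scale height: H = RT/g = 287.1 × 260 / 9.794 = 7621.6 m.
Barometric formula: P = P₀ exp(−z/H).
z/H = 5160.0/7621.6 = 0.67702; exp(−0.67702) = 0.50813.
P = 991.7 × 0.50813 = 503.91 mbar.

P ≈ 504 mbar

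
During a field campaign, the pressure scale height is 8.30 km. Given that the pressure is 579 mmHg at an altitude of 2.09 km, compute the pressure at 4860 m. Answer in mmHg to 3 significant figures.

P ≈ 415 mmHg

Between two levels, P₂ = P₁ exp(−Δz/H) with Δz = z₂ − z₁.
Δz = 4860.0 − 2090.0 = 2770.0 m; Δz/H = 2770.0/8300.0 = 0.33373.
P₂ = 579 × exp(−0.33373) = 579 × 0.71625 = 414.71 mmHg.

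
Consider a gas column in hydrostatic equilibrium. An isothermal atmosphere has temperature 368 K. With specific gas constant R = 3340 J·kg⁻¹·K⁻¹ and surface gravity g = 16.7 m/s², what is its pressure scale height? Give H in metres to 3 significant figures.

The scale height of an isothermal atmosphere is H = RT/g.
H = 3340 × 368 / 16.7 = 1229100/16.7 = 73599 m.

H ≈ 73600 m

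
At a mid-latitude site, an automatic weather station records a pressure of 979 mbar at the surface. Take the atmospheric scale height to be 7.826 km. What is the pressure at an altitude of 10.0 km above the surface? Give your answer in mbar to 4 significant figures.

Barometric formula: P = P₀ exp(−z/H).
z/H = 10000/7826.0 = 1.2778; exp(−1.2778) = 0.27865.
P = 979 × 0.27865 = 272.80 mbar.

P ≈ 272.8 mbar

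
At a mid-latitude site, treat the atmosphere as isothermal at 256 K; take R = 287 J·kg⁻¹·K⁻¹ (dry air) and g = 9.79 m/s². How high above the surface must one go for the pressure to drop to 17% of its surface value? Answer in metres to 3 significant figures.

z ≈ 13300 m

Scale height: H = RT/g = 287 × 256 / 9.79 = 7504.8 m.
Set P/P₀ = exp(−z/H) = 0.17, so z = −H ln(0.17).
−ln(0.17) = 1.7720; z = 7504.8 × 1.7720 = 13299 m.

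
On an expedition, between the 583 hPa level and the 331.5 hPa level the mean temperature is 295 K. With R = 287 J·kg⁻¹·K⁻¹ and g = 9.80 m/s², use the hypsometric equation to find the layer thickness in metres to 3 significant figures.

Hypsometric equation: Δz = (R T̄/g) ln(P₁/P₂).
R T̄/g = 287 × 295 / 9.80 = 8639.3 m.
ln(583/331.5) = ln(1.7587) = 0.56457.
Δz = 8639.3 × 0.56457 = 4877.5 m.

Δz ≈ 4880 m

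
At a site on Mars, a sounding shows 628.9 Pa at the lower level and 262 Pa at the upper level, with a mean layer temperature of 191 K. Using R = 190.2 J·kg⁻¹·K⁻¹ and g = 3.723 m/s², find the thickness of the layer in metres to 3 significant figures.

Δz ≈ 8540 m

Hypsometric equation: Δz = (R T̄/g) ln(P₁/P₂).
R T̄/g = 190.2 × 191 / 3.723 = 9757.8 m.
ln(628.9/262) = ln(2.4004) = 0.87564.
Δz = 9757.8 × 0.87564 = 8544.3 m.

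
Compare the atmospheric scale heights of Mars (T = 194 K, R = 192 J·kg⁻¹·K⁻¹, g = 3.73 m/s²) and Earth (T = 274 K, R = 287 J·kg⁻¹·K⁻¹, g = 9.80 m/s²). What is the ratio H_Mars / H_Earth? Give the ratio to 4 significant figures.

H = RT/g for each body.
H_Mars = 192 × 194 / 3.73 = 9986.1 m.
H_Earth = 287 × 274 / 9.80 = 8024.3 m.
H_Mars/H_Earth = 9986.1/8024.3 = 1.2445.

H_Mars/H_Earth ≈ 1.244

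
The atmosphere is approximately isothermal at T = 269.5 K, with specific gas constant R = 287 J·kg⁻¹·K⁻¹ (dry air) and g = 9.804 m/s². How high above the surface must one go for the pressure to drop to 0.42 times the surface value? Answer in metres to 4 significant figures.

Scale height: H = RT/g = 287 × 269.5 / 9.804 = 7889.3 m.
Set P/P₀ = exp(−z/H) = 0.42, so z = −H ln(0.42).
−ln(0.42) = 0.86750; z = 7889.3 × 0.86750 = 6844.0 m.

z ≈ 6844 m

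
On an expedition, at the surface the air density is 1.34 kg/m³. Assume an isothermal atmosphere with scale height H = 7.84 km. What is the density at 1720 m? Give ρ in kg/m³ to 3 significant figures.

In an isothermal atmosphere, density decays like pressure: ρ = ρ₀ exp(−z/H).
z/H = 1720.0/7840.0 = 0.21939; exp(−0.21939) = 0.80301.
ρ = 1.34 × 0.80301 = 1.0760 kg/m³.

ρ ≈ 1.08 kg/m³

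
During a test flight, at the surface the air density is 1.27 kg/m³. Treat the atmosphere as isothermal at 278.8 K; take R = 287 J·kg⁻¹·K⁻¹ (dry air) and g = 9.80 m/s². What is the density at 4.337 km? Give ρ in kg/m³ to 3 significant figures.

ρ ≈ 0.747 kg/m³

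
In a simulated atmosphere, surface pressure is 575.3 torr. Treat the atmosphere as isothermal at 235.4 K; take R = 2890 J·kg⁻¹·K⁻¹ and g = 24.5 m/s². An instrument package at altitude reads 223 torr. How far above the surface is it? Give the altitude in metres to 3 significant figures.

z ≈ 26300 m

Scale height: H = RT/g = 2890 × 235.4 / 24.5 = 27768 m.
Invert the barometric formula: z = H ln(P₀/P).
P₀/P = 575.3/223 = 2.5798; ln(2.5798) = 0.94771.
z = 27768 × 0.94771 = 26316 m.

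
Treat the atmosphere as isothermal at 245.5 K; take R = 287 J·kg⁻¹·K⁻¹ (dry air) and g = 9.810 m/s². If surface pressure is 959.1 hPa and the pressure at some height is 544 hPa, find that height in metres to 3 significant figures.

Scale height: H = RT/g = 287 × 245.5 / 9.810 = 7182.3 m.
Invert the barometric formula: z = H ln(P₀/P).
P₀/P = 959.1/544 = 1.7631; ln(1.7631) = 0.56707.
z = 7182.3 × 0.56707 = 4072.9 m.

z ≈ 4070 m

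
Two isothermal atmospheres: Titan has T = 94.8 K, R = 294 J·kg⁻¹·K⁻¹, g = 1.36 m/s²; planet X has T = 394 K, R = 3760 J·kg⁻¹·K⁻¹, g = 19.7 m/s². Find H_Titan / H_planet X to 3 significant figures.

H = RT/g for each body.
H_Titan = 294 × 94.8 / 1.36 = 20494 m.
H_planet X = 3760 × 394 / 19.7 = 75200 m.
H_Titan/H_planet X = 20494/75200 = 0.27253.

H_Titan/H_planet X ≈ 0.273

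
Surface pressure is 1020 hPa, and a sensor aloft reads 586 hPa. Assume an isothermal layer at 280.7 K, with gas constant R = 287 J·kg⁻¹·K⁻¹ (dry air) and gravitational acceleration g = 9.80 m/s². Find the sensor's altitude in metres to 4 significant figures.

z ≈ 4556 m

Scale height: H = RT/g = 287 × 280.7 / 9.80 = 8220.5 m.
Invert the barometric formula: z = H ln(P₀/P).
P₀/P = 1020/586 = 1.7406; ln(1.7406) = 0.55423.
z = 8220.5 × 0.55423 = 4556.0 m.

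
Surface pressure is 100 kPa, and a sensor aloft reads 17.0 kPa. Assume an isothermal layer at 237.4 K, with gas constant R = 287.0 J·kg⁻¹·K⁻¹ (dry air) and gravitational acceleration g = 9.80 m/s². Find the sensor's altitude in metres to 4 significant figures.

z ≈ 12320 m

Scale height: H = RT/g = 287.0 × 237.4 / 9.80 = 6952.4 m.
Invert the barometric formula: z = H ln(P₀/P).
P₀/P = 100/17.0 = 5.8824; ln(5.8824) = 1.7720.
z = 6952.4 × 1.7720 = 12320 m.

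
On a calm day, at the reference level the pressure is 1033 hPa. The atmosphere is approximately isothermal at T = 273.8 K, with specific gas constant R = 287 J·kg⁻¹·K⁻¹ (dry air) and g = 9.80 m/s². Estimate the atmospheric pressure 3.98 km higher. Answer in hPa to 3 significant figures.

Scale height: H = RT/g = 287 × 273.8 / 9.80 = 8018.4 m.
Barometric formula: P = P₀ exp(−z/H).
z/H = 3980.0/8018.4 = 0.49636; exp(−0.49636) = 0.60874.
P = 1033 × 0.60874 = 628.83 hPa.

P ≈ 629 hPa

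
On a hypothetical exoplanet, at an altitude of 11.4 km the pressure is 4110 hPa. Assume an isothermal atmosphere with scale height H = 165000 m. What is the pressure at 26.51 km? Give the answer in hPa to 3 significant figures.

P ≈ 3750 hPa

Between two levels, P₂ = P₁ exp(−Δz/H) with Δz = z₂ − z₁.
Δz = 26510 − 11400 = 15110 m; Δz/H = 15110/165000 = 0.091576.
P₂ = 4110 × exp(−0.091576) = 4110 × 0.91249 = 3750.3 hPa.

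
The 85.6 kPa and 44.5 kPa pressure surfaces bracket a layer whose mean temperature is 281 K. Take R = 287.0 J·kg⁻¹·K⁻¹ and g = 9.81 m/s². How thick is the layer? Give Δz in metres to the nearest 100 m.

Hypsometric equation: Δz = (R T̄/g) ln(P₁/P₂).
R T̄/g = 287.0 × 281 / 9.81 = 8220.9 m.
ln(85.6/44.5) = ln(1.9236) = 0.65420.
Δz = 8220.9 × 0.65420 = 5378.1 m.

Δz ≈ 5400 m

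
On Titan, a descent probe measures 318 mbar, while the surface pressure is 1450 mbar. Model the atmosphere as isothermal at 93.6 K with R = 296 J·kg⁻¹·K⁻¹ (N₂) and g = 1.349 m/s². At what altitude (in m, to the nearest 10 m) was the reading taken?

Scale height: H = RT/g = 296 × 93.6 / 1.349 = 20538 m.
Invert the barometric formula: z = H ln(P₀/P).
P₀/P = 1450/318 = 4.5597; ln(4.5597) = 1.5173.
z = 20538 × 1.5173 = 31162 m.

z ≈ 31160 m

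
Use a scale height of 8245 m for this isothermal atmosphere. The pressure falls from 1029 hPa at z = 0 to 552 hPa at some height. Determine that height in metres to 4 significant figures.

Invert the barometric formula: z = H ln(P₀/P).
P₀/P = 1029/552 = 1.8641; ln(1.8641) = 0.62278.
z = 8245.0 × 0.62278 = 5134.8 m.

z ≈ 5135 m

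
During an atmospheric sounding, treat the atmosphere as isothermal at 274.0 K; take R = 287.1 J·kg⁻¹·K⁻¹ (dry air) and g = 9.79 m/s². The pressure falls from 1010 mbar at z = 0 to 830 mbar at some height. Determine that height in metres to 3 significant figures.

z ≈ 1580 m

Scale height: H = RT/g = 287.1 × 274.0 / 9.79 = 8035.3 m.
Invert the barometric formula: z = H ln(P₀/P).
P₀/P = 1010/830 = 1.2169; ln(1.2169) = 0.19631.
z = 8035.3 × 0.19631 = 1577.4 m.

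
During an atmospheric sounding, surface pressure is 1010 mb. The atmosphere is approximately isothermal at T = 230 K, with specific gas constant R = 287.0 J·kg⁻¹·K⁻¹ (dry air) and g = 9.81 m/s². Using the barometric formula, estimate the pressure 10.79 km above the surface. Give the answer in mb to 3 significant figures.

Scale height: H = RT/g = 287.0 × 230 / 9.81 = 6728.8 m.
Barometric formula: P = P₀ exp(−z/H).
z/H = 10790/6728.8 = 1.6036; exp(−1.6036) = 0.20117.
P = 1010 × 0.20117 = 203.18 mb.

P ≈ 203 mb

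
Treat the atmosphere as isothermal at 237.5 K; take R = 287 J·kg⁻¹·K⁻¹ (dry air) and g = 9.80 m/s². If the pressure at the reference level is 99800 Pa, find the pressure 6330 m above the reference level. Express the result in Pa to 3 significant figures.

Scale height: H = RT/g = 287 × 237.5 / 9.80 = 6955.4 m.
Barometric formula: P = P₀ exp(−z/H).
z/H = 6330.0/6955.4 = 0.91008; exp(−0.91008) = 0.40249.
P = 99800 × 0.40249 = 40169 Pa.

P ≈ 40200 Pa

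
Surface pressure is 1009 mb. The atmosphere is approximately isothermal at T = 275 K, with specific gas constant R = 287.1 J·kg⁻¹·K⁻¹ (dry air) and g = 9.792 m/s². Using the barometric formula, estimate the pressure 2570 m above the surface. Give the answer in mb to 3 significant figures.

P ≈ 734 mb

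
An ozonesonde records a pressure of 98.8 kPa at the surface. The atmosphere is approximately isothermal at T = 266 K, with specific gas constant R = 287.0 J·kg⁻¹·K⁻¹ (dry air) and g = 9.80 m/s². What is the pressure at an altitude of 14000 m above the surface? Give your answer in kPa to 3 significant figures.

P ≈ 16.4 kPa

Scale height: H = RT/g = 287.0 × 266 / 9.80 = 7790.0 m.
Barometric formula: P = P₀ exp(−z/H).
z/H = 14000/7790.0 = 1.7972; exp(−1.7972) = 0.16576.
P = 98.8 × 0.16576 = 16.377 kPa.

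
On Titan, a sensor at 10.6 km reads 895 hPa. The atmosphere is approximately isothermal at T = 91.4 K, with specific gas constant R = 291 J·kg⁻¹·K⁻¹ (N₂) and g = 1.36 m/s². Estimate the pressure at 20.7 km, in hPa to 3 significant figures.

Scale height: H = RT/g = 291 × 91.4 / 1.36 = 19557 m.
Between two levels, P₂ = P₁ exp(−Δz/H) with Δz = z₂ − z₁.
Δz = 20700 − 10600 = 10100 m; Δz/H = 10100/19557 = 0.51644.
P₂ = 895 × exp(−0.51644) = 895 × 0.59664 = 533.99 hPa.

P ≈ 534 hPa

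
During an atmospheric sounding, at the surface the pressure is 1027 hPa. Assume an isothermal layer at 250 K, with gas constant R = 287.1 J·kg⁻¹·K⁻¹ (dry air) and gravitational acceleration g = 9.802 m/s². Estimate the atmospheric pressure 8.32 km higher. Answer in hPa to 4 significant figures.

P ≈ 329.7 hPa

Scale height: H = RT/g = 287.1 × 250 / 9.802 = 7322.5 m.
Barometric formula: P = P₀ exp(−z/H).
z/H = 8320.0/7322.5 = 1.1362; exp(−1.1362) = 0.32104.
P = 1027 × 0.32104 = 329.71 hPa.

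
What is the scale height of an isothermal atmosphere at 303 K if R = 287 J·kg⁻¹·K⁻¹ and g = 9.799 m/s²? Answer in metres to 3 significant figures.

H ≈ 8870 m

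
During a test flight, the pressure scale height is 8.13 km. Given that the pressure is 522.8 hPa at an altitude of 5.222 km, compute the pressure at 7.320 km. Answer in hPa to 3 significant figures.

Between two levels, P₂ = P₁ exp(−Δz/H) with Δz = z₂ − z₁.
Δz = 7320.0 − 5222.0 = 2098.0 m; Δz/H = 2098.0/8130.0 = 0.25806.
P₂ = 522.8 × exp(−0.25806) = 522.8 × 0.77255 = 403.89 hPa.

P ≈ 404 hPa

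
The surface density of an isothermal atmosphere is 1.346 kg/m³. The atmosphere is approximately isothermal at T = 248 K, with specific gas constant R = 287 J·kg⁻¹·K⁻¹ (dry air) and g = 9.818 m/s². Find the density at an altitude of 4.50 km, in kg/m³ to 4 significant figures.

ρ ≈ 0.7235 kg/m³

Scale height: H = RT/g = 287 × 248 / 9.818 = 7249.5 m.
In an isothermal atmosphere, density decays like pressure: ρ = ρ₀ exp(−z/H).
z/H = 4500.0/7249.5 = 0.62073; exp(−0.62073) = 0.53755.
ρ = 1.346 × 0.53755 = 0.72354 kg/m³.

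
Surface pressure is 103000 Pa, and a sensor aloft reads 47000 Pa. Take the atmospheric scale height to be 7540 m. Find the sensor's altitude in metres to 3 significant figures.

z ≈ 5920 m

Invert the barometric formula: z = H ln(P₀/P).
P₀/P = 103000/47000 = 2.1915; ln(2.1915) = 0.78459.
z = 7540.0 × 0.78459 = 5915.8 m.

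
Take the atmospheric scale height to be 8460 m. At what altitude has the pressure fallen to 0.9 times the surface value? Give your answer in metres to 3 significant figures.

z ≈ 891 m

Set P/P₀ = exp(−z/H) = 0.9, so z = −H ln(0.9).
−ln(0.9) = 0.10536; z = 8460.0 × 0.10536 = 891.35 m.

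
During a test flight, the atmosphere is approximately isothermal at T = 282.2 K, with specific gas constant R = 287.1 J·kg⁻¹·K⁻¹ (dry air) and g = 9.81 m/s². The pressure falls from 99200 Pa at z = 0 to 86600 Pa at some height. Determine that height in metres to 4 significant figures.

Scale height: H = RT/g = 287.1 × 282.2 / 9.81 = 8258.9 m.
Invert the barometric formula: z = H ln(P₀/P).
P₀/P = 99200/86600 = 1.1455; ln(1.1455) = 0.13584.
z = 8258.9 × 0.13584 = 1121.9 m.

z ≈ 1122 m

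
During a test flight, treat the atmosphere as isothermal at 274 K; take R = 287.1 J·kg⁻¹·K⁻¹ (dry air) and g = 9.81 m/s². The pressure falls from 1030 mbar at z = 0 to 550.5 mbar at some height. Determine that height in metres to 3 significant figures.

z ≈ 5020 m

Scale height: H = RT/g = 287.1 × 274 / 9.81 = 8018.9 m.
Invert the barometric formula: z = H ln(P₀/P).
P₀/P = 1030/550.5 = 1.8710; ln(1.8710) = 0.62647.
z = 8018.9 × 0.62647 = 5023.6 m.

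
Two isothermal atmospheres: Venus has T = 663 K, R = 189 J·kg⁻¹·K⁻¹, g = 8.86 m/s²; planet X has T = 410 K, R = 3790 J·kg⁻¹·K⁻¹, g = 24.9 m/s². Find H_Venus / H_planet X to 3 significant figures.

H_Venus/H_planet X ≈ 0.227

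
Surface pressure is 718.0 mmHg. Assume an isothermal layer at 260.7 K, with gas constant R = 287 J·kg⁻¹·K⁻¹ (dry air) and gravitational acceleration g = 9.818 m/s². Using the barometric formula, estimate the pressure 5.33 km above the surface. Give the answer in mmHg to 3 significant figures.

Scale height: H = RT/g = 287 × 260.7 / 9.818 = 7620.8 m.
Barometric formula: P = P₀ exp(−z/H).
z/H = 5330.0/7620.8 = 0.69940; exp(−0.69940) = 0.49688.
P = 718.0 × 0.49688 = 356.76 mmHg.

P ≈ 357 mmHg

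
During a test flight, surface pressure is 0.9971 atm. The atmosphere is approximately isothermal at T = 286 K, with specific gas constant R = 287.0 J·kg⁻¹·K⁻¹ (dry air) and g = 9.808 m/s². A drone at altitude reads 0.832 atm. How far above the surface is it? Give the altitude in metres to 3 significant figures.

z ≈ 1510 m

Scale height: H = RT/g = 287.0 × 286 / 9.808 = 8368.9 m.
Invert the barometric formula: z = H ln(P₀/P).
P₀/P = 0.9971/0.832 = 1.1984; ln(1.1984) = 0.18099.
z = 8368.9 × 0.18099 = 1514.7 m.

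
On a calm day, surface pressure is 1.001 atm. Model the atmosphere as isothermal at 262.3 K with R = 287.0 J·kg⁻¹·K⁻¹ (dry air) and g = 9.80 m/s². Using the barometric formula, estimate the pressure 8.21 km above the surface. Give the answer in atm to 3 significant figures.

P ≈ 0.344 atm

Scale height: H = RT/g = 287.0 × 262.3 / 9.80 = 7681.6 m.
Barometric formula: P = P₀ exp(−z/H).
z/H = 8210.0/7681.6 = 1.0688; exp(−1.0688) = 0.34342.
P = 1.001 × 0.34342 = 0.34376 atm.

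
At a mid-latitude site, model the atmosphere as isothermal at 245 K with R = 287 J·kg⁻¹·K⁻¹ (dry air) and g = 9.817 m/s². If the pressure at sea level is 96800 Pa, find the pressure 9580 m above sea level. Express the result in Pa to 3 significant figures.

Scale height: H = RT/g = 287 × 245 / 9.817 = 7162.6 m.
Barometric formula: P = P₀ exp(−z/H).
z/H = 9580.0/7162.6 = 1.3375; exp(−1.3375) = 0.26250.
P = 96800 × 0.26250 = 25410 Pa.

P ≈ 25400 Pa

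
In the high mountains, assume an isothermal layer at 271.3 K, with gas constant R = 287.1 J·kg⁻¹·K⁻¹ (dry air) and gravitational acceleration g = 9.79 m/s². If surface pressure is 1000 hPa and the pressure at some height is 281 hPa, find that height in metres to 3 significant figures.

z ≈ 10100 m

Scale height: H = RT/g = 287.1 × 271.3 / 9.79 = 7956.1 m.
Invert the barometric formula: z = H ln(P₀/P).
P₀/P = 1000/281 = 3.5587; ln(3.5587) = 1.2694.
z = 7956.1 × 1.2694 = 10099 m.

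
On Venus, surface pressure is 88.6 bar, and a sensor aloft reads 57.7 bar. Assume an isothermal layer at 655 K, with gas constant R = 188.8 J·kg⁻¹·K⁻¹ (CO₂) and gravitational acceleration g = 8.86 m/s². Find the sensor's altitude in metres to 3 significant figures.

z ≈ 5990 m

Scale height: H = RT/g = 188.8 × 655 / 8.86 = 13958 m.
Invert the barometric formula: z = H ln(P₀/P).
P₀/P = 88.6/57.7 = 1.5355; ln(1.5355) = 0.42886.
z = 13958 × 0.42886 = 5986.0 m.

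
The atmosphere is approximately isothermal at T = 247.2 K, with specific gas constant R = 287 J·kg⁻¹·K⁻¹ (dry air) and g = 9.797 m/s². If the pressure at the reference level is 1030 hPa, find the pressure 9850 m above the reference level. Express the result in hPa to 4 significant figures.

Scale height: H = RT/g = 287 × 247.2 / 9.797 = 7241.6 m.
Barometric formula: P = P₀ exp(−z/H).
z/H = 9850.0/7241.6 = 1.3602; exp(−1.3602) = 0.25661.
P = 1030 × 0.25661 = 264.31 hPa.

P ≈ 264.3 hPa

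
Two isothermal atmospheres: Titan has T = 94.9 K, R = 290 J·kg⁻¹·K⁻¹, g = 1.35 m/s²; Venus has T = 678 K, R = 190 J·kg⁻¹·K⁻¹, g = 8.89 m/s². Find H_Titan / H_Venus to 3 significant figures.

H = RT/g for each body.
H_Titan = 290 × 94.9 / 1.35 = 20386 m.
H_Venus = 190 × 678 / 8.89 = 14490 m.
H_Titan/H_Venus = 20386/14490 = 1.4069.

H_Titan/H_Venus ≈ 1.41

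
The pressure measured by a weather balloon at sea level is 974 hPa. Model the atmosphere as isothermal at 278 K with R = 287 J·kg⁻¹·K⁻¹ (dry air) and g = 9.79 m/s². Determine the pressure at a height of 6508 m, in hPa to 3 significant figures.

P ≈ 438 hPa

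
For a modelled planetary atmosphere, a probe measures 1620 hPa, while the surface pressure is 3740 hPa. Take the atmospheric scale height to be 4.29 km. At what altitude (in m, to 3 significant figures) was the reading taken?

z ≈ 3590 m

Invert the barometric formula: z = H ln(P₀/P).
P₀/P = 3740/1620 = 2.3086; ln(2.3086) = 0.83664.
z = 4290.0 × 0.83664 = 3589.2 m.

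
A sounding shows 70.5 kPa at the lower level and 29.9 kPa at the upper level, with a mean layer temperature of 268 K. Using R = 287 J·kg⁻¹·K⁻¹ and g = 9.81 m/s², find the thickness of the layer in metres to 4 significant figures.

Hypsometric equation: Δz = (R T̄/g) ln(P₁/P₂).
R T̄/g = 287 × 268 / 9.81 = 7840.6 m.
ln(70.5/29.9) = ln(2.3579) = 0.85777.
Δz = 7840.6 × 0.85777 = 6725.4 m.

Δz ≈ 6725 m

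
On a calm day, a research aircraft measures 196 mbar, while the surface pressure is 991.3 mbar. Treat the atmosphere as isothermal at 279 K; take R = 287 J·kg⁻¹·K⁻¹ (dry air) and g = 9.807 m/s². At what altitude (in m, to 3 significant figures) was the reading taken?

z ≈ 13200 m

Scale height: H = RT/g = 287 × 279 / 9.807 = 8164.9 m.
Invert the barometric formula: z = H ln(P₀/P).
P₀/P = 991.3/196 = 5.0577; ln(5.0577) = 1.6209.
z = 8164.9 × 1.6209 = 13234 m.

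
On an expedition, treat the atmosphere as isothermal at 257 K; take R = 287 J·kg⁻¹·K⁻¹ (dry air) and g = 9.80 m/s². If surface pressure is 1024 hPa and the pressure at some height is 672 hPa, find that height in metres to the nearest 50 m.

Scale height: H = RT/g = 287 × 257 / 9.80 = 7526.4 m.
Invert the barometric formula: z = H ln(P₀/P).
P₀/P = 1024/672 = 1.5238; ln(1.5238) = 0.42121.
z = 7526.4 × 0.42121 = 3170.2 m.

z ≈ 3150 m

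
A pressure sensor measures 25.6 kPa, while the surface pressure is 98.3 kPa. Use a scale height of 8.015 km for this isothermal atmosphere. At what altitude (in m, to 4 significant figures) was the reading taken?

z ≈ 10780 m

Invert the barometric formula: z = H ln(P₀/P).
P₀/P = 98.3/25.6 = 3.8398; ln(3.8398) = 1.3454.
z = 8015.0 × 1.3454 = 10783 m.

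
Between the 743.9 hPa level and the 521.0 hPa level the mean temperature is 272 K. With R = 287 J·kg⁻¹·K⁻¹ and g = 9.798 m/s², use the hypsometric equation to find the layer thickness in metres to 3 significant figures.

Δz ≈ 2840 m

Hypsometric equation: Δz = (R T̄/g) ln(P₁/P₂).
R T̄/g = 287 × 272 / 9.798 = 7967.3 m.
ln(743.9/521.0) = ln(1.4278) = 0.35613.
Δz = 7967.3 × 0.35613 = 2837.4 m.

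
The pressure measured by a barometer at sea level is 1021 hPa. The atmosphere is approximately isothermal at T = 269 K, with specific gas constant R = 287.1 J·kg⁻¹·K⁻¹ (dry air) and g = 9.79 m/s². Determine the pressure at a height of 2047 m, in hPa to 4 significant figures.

Scale height: H = RT/g = 287.1 × 269 / 9.79 = 7888.7 m.
Barometric formula: P = P₀ exp(−z/H).
z/H = 2047.0/7888.7 = 0.25949; exp(−0.25949) = 0.77144.
P = 1021 × 0.77144 = 787.64 hPa.

P ≈ 787.6 hPa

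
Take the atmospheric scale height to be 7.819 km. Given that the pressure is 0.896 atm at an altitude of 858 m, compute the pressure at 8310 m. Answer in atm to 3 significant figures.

Between two levels, P₂ = P₁ exp(−Δz/H) with Δz = z₂ − z₁.
Δz = 8310.0 − 858.00 = 7452.0 m; Δz/H = 7452.0/7819.0 = 0.95306.
P₂ = 0.896 × exp(−0.95306) = 0.896 × 0.38556 = 0.34546 atm.

P ≈ 0.345 atm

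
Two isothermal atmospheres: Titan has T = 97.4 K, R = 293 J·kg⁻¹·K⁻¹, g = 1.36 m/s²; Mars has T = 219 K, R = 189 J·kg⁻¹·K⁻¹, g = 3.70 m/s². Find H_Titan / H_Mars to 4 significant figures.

H = RT/g for each body.
H_Titan = 293 × 97.4 / 1.36 = 20984 m.
H_Mars = 189 × 219 / 3.70 = 11187 m.
H_Titan/H_Mars = 20984/11187 = 1.8757.

H_Titan/H_Mars ≈ 1.876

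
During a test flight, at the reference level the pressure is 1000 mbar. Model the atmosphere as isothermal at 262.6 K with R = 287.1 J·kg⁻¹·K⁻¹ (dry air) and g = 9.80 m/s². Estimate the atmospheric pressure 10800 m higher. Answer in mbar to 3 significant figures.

P ≈ 246 mbar

Scale height: H = RT/g = 287.1 × 262.6 / 9.80 = 7693.1 m.
Barometric formula: P = P₀ exp(−z/H).
z/H = 10800/7693.1 = 1.4039; exp(−1.4039) = 0.24564.
P = 1000 × 0.24564 = 245.64 mbar.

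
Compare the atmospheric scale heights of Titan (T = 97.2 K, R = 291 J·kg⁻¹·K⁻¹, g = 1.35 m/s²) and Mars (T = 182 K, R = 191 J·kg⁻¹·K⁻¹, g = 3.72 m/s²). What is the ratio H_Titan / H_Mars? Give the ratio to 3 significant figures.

H_Titan/H_Mars ≈ 2.24

H = RT/g for each body.
H_Titan = 291 × 97.2 / 1.35 = 20952 m.
H_Mars = 191 × 182 / 3.72 = 9344.6 m.
H_Titan/H_Mars = 20952/9344.6 = 2.2422.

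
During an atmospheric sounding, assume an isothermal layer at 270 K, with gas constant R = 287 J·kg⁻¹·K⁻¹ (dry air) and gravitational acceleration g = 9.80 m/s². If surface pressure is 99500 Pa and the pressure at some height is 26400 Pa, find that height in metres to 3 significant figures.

Scale height: H = RT/g = 287 × 270 / 9.80 = 7907.1 m.
Invert the barometric formula: z = H ln(P₀/P).
P₀/P = 99500/26400 = 3.7689; ln(3.7689) = 1.3268.
z = 7907.1 × 1.3268 = 10491 m.

z ≈ 10500 m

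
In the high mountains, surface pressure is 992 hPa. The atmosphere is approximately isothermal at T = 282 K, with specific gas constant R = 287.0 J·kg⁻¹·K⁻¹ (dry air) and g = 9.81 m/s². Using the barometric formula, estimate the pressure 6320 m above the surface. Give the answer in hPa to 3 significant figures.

P ≈ 461 hPa

Scale height: H = RT/g = 287.0 × 282 / 9.81 = 8250.2 m.
Barometric formula: P = P₀ exp(−z/H).
z/H = 6320.0/8250.2 = 0.76604; exp(−0.76604) = 0.46485.
P = 992 × 0.46485 = 461.13 hPa.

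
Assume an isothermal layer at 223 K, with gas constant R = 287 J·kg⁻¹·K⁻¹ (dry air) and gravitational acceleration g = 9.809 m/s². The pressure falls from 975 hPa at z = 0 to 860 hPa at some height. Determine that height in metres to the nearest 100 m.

z ≈ 800 m

Scale height: H = RT/g = 287 × 223 / 9.809 = 6524.7 m.
Invert the barometric formula: z = H ln(P₀/P).
P₀/P = 975/860 = 1.1337; ln(1.1337) = 0.12549.
z = 6524.7 × 0.12549 = 818.78 m.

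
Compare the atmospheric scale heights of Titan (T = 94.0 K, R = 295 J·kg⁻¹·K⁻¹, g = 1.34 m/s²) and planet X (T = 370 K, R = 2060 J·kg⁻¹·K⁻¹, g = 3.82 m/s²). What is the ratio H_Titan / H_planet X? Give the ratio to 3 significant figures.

H = RT/g for each body.
H_Titan = 295 × 94.0 / 1.34 = 20694 m.
H_planet X = 2060 × 370 / 3.82 = 199530 m.
H_Titan/H_planet X = 20694/199530 = 0.10371.

H_Titan/H_planet X ≈ 0.104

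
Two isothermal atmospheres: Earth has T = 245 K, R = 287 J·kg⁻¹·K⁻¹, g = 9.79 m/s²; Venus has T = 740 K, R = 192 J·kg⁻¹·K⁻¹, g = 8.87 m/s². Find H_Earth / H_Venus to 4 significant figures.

H = RT/g for each body.
H_Earth = 287 × 245 / 9.79 = 7182.3 m.
H_Venus = 192 × 740 / 8.87 = 16018 m.
H_Earth/H_Venus = 7182.3/16018 = 0.44839.

H_Earth/H_Venus ≈ 0.4484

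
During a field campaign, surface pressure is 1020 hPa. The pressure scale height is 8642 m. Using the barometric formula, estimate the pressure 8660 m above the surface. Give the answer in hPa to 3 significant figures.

P ≈ 374 hPa

Barometric formula: P = P₀ exp(−z/H).
z/H = 8660.0/8642.0 = 1.0021; exp(−1.0021) = 0.36711.
P = 1020 × 0.36711 = 374.45 hPa.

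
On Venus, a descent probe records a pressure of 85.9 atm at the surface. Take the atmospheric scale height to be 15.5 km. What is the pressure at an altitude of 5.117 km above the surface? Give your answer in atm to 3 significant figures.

Barometric formula: P = P₀ exp(−z/H).
z/H = 5117.0/15500 = 0.33013; exp(−0.33013) = 0.71883.
P = 85.9 × 0.71883 = 61.747 atm.

P ≈ 61.7 atm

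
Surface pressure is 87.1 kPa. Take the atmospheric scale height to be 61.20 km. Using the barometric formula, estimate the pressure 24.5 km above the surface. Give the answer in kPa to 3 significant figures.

Barometric formula: P = P₀ exp(−z/H).
z/H = 24500/61200 = 0.40033; exp(−0.40033) = 0.67010.
P = 87.1 × 0.67010 = 58.366 kPa.

P ≈ 58.4 kPa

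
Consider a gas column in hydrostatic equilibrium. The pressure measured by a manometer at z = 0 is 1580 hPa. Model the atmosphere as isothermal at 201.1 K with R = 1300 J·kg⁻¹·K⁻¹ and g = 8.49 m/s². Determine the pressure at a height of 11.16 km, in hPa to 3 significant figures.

P ≈ 1100 hPa

Scale height: H = RT/g = 1300 × 201.1 / 8.49 = 30793 m.
Barometric formula: P = P₀ exp(−z/H).
z/H = 11160/30793 = 0.36242; exp(−0.36242) = 0.69599.
P = 1580 × 0.69599 = 1099.7 hPa.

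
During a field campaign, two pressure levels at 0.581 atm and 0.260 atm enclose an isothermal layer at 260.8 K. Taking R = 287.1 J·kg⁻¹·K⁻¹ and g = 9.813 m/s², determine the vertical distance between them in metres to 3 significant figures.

Hypsometric equation: Δz = (R T̄/g) ln(P₁/P₂).
R T̄/g = 287.1 × 260.8 / 9.813 = 7630.3 m.
ln(0.581/0.260) = ln(2.2346) = 0.80406.
Δz = 7630.3 × 0.80406 = 6135.2 m.

Δz ≈ 6140 m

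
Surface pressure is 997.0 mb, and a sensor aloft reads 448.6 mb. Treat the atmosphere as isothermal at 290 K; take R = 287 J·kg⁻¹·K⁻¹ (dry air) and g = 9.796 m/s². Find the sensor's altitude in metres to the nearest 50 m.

z ≈ 6800 m

Scale height: H = RT/g = 287 × 290 / 9.796 = 8496.3 m.
Invert the barometric formula: z = H ln(P₀/P).
P₀/P = 997.0/448.6 = 2.2225; ln(2.2225) = 0.79863.
z = 8496.3 × 0.79863 = 6785.4 m.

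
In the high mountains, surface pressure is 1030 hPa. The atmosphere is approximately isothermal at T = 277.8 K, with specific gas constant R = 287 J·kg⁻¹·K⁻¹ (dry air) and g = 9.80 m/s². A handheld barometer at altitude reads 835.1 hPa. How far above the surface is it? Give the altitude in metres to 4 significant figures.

Scale height: H = RT/g = 287 × 277.8 / 9.80 = 8135.6 m.
Invert the barometric formula: z = H ln(P₀/P).
P₀/P = 1030/835.1 = 1.2334; ln(1.2334) = 0.20977.
z = 8135.6 × 0.20977 = 1706.6 m.

z ≈ 1707 m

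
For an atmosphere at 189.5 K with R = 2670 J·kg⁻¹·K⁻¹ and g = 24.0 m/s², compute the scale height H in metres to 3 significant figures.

H ≈ 21100 m

The scale height of an isothermal atmosphere is H = RT/g.
H = 2670 × 189.5 / 24.0 = 505960/24.0 = 21082 m.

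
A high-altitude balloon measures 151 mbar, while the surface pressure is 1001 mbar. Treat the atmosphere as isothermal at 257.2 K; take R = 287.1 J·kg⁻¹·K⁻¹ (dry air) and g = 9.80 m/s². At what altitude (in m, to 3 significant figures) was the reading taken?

z ≈ 14300 m

Scale height: H = RT/g = 287.1 × 257.2 / 9.80 = 7534.9 m.
Invert the barometric formula: z = H ln(P₀/P).
P₀/P = 1001/151 = 6.6291; ln(6.6291) = 1.8915.
z = 7534.9 × 1.8915 = 14252 m.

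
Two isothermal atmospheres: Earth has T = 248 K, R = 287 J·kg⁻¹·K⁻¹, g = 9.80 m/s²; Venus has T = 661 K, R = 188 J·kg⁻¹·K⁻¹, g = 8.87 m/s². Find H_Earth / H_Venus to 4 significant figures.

H = RT/g for each body.
H_Earth = 287 × 248 / 9.80 = 7262.9 m.
H_Venus = 188 × 661 / 8.87 = 14010 m.
H_Earth/H_Venus = 7262.9/14010 = 0.51841.

H_Earth/H_Venus ≈ 0.5184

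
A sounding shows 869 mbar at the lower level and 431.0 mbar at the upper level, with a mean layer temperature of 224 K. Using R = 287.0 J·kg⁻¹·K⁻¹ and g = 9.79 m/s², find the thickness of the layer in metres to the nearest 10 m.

Δz ≈ 4600 m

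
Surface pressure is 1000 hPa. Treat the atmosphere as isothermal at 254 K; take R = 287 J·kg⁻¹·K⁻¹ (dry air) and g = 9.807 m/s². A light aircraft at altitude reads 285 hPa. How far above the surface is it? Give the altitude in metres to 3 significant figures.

z ≈ 9330 m

Scale height: H = RT/g = 287 × 254 / 9.807 = 7433.3 m.
Invert the barometric formula: z = H ln(P₀/P).
P₀/P = 1000/285 = 3.5088; ln(3.5088) = 1.2553.
z = 7433.3 × 1.2553 = 9331.0 m.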